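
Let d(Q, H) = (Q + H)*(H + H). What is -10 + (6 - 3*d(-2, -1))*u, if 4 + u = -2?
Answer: 62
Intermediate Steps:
d(Q, H) = 2*H*(H + Q) (d(Q, H) = (H + Q)*(2*H) = 2*H*(H + Q))
u = -6 (u = -4 - 2 = -6)
-10 + (6 - 3*d(-2, -1))*u = -10 + (6 - 6*(-1)*(-1 - 2))*(-6) = -10 + (6 - 6*(-1)*(-3))*(-6) = -10 + (6 - 3*6)*(-6) = -10 + (6 - 18)*(-6) = -10 - 12*(-6) = -10 + 72 = 62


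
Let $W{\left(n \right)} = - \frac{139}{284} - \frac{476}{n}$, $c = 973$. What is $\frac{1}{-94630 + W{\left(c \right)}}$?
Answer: $- \frac{39476}{3735652513} \approx -1.0567 \cdot 10^{-5}$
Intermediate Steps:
$W{\left(n \right)} = - \frac{139}{284} - \frac{476}{n}$ ($W{\left(n \right)} = \left(-139\right) \frac{1}{284} - \frac{476}{n} = - \frac{139}{284} - \frac{476}{n}$)
$\frac{1}{-94630 + W{\left(c \right)}} = \frac{1}{-94630 - \left(\frac{139}{284} + \frac{476}{973}\right)} = \frac{1}{-94630 - \frac{38633}{39476}} = \frac{1}{- \frac{3735652513}{39476}} = - \frac{39476}{3735652513}$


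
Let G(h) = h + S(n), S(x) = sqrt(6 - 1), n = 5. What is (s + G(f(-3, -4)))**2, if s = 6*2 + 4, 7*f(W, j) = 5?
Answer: 13934/49 + 234*sqrt(5)/7 ≈ 359.12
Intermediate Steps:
f(W, j) = 5/7 (f(W, j) = (1/7)*5 = 5/7)
S(x) = sqrt(5)
s = 16 (s = 12 + 4 = 16)
G(h) = h + sqrt(5)
(s + G(f(-3, -4)))**2 = (16 + (5/7 + sqrt(5)))**2 = (117/7 + sqrt(5))**2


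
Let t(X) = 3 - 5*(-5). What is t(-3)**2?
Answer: 784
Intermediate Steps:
t(X) = 28 (t(X) = 3 + 25 = 28)
t(-3)**2 = 28**2 = 784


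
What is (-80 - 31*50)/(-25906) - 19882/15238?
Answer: -122556288/98688907 ≈ -1.2418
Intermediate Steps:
(-80 - 31*50)/(-25906) - 19882/15238 = (-80 - 1550)*(-1/25906) - 19882*1/15238 = -1630*(-1/25906) - 9941/7619 = 815/12953 - 9941/7619 = -122556288/98688907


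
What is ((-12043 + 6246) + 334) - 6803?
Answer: -12266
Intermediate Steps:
((-12043 + 6246) + 334) - 6803 = (-5797 + 334) - 6803 = -5463 - 6803 = -12266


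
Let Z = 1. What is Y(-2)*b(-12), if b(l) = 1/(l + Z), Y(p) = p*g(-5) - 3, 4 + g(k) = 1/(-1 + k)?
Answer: -16/33 ≈ -0.48485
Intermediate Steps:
g(k) = -4 + 1/(-1 + k)
Y(p) = -3 - 25*p/6 (Y(p) = p*((5 - 4*(-5))/(-1 - 5)) - 3 = p*((5 + 20)/(-6)) - 3 = p*(-⅙*25) - 3 = p*(-25/6) - 3 = -25*p/6 - 3 = -3 - 25*p/6)
b(l) = 1/(1 + l) (b(l) = 1/(l + 1) = 1/(1 + l))
Y(-2)*b(-12) = (-3 - 25/6*(-2))/(1 - 12) = (-3 + 25/3)/(-11) = (16/3)*(-1/11) = -16/33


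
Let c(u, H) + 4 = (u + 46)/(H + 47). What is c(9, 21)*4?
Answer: -217/17 ≈ -12.765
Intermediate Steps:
c(u, H) = -4 + (46 + u)/(47 + H) (c(u, H) = -4 + (u + 46)/(H + 47) = -4 + (46 + u)/(47 + H))
c(9, 21)*4 = ((-142 + 9 - 4*21)/(47 + 21))*4 = ((-142 + 9 - 84)/68)*4 = ((1/68)*(-217))*4 = -217/68*4 = -217/17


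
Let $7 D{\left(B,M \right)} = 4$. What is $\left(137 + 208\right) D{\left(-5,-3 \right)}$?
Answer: $\frac{1380}{7} \approx 197.14$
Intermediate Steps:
$D{\left(B,M \right)} = \frac{4}{7}$ ($D{\left(B,M \right)} = \frac{1}{7} \cdot 4 = \frac{4}{7}$)
$\left(137 + 208\right) D{\left(-5,-3 \right)} = \left(137 + 208\right) \frac{4}{7} = 345 \cdot \frac{4}{7} = \frac{1380}{7}$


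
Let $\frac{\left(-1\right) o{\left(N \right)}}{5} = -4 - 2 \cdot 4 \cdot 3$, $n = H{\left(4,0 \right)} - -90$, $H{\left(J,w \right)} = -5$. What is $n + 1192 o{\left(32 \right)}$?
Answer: $166965$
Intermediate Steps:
$n = 85$ ($n = -5 - -90 = -5 + 90 = 85$)
$o{\left(N \right)} = 140$ ($o{\left(N \right)} = - 5 \left(-4 - 2 \cdot 4 \cdot 3\right) = - 5 \left(-4 - 24\right) = \left(-5\right) \left(-28\right) = 140$)
$n + 1192 o{\left(32 \right)} = 85 + 1192 \cdot 140 = 85 + 166880 = 166965$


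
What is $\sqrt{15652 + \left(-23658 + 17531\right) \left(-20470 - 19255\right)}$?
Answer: $\sqrt{243410727} \approx 15602.0$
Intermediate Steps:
$\sqrt{15652 + \left(-23658 + 17531\right) \left(-20470 - 19255\right)} = \sqrt{15652 - -243395075} = \sqrt{15652 + 243395075} = \sqrt{243410727}$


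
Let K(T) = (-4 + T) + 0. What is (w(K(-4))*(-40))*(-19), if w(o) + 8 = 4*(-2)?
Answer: -12160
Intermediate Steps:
K(T) = -4 + T
w(o) = -16 (w(o) = -8 + 4*(-2) = -8 - 8 = -16)
(w(K(-4))*(-40))*(-19) = -16*(-40)*(-19) = 640*(-19) = -12160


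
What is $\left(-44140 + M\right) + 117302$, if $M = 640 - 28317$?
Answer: $45485$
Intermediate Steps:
$M = -27677$ ($M = 640 - 28317 = -27677$)
$\left(-44140 + M\right) + 117302 = \left(-44140 - 27677\right) + 117302 = -71817 + 117302 = 45485$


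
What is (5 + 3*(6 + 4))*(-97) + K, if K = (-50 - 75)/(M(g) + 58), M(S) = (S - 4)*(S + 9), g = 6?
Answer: -298885/88 ≈ -3396.4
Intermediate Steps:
M(S) = (-4 + S)*(9 + S)
K = -125/88 (K = (-50 - 75)/((-36 + 6**2 + 5*6) + 58) = -125/((-36 + 36 + 30) + 58) = -125/(30 + 58) = -125/88 ≈ -1.4205)
(5 + 3*(6 + 4))*(-97) + K = (5 + 3*(6 + 4))*(-97) - 125/88 = (5 + 3*10)*(-97) - 125/88 = (5 + 30)*(-97) - 125/88 = 35*(-97) - 125/88 = -3395 - 125/88 = -298885/88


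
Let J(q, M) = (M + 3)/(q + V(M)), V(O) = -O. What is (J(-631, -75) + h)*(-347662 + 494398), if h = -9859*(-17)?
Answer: 3418484380560/139 ≈ 2.4593e+10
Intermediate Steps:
J(q, M) = (3 + M)/(q - M) (J(q, M) = (M + 3)/(q - M) = (3 + M)/(q - M))
h = 167603
(J(-631, -75) + h)*(-347662 + 494398) = ((3 - 75)/(-631 - 1*(-75)) + 167603)*(-347662 + 494398) = (-72/(-631 + 75) + 167603)*146736 = (-72/(-556) + 167603)*146736 = (-1/556*(-72) + 167603)*146736 = (18/139 + 167603)*146736 = (23296835/139)*146736 = 3418484380560/139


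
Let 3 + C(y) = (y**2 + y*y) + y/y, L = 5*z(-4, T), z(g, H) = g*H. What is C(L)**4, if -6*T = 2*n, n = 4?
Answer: 26692868862466576/6561 ≈ 4.0684e+12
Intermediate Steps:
T = -4/3 ≈ -1.3333
z(g, H) = H*g
L = 80/3 (L = 5*(-4/3*(-4)) = 5*(16/3) = 80/3 ≈ 26.667)
C(y) = -2 + 2*y**2 (C(y) = -3 + ((y**2 + y*y) + y/y) = -3 + ((y**2 + y**2) + 1) = -3 + (2*y**2 + 1) = -3 + (1 + 2*y**2) = -2 + 2*y**2)
C(L)**4 = (-2 + 2*(80/3)**2)**4 = (-2 + 2*(6400/9))**4 = (-2 + 12800/9)**4 = (12782/9)**4 = 26692868862466576/6561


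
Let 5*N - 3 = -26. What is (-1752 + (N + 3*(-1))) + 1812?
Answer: 262/5 ≈ 52.400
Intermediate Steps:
N = -23/5 (N = ⅗ + (⅕)*(-26) = ⅗ - 26/5 = -23/5 ≈ -4.6000)
(-1752 + (N + 3*(-1))) + 1812 = (-1752 + (-23/5 + 3*(-1))) + 1812 = (-1752 + (-23/5 - 3)) + 1812 = (-1752 - 38/5) + 1812 = -8798/5 + 1812 = 262/5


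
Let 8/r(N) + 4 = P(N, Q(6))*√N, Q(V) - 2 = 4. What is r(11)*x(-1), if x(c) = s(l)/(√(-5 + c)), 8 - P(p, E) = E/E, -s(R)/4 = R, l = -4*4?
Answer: -1792*I*√66/1569 - 1024*I*√6/1569 ≈ -10.877*I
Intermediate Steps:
Q(V) = 6 (Q(V) = 2 + 4 = 6)
l = -16
s(R) = -4*R
P(p, E) = 7 (P(p, E) = 8 - E/E = 8 - 1*1 = 8 - 1 = 7)
r(N) = 8/(-4 + 7*√N)
x(c) = 64/√(-5 + c) (x(c) = (-4*(-16))/(√(-5 + c)) = 64/√(-5 + c))
r(11)*x(-1) = (8/(-4 + 7*√11))*(64/√(-5 - 1)) = (8/(-4 + 7*√11))*(64/√(-6)) = (8/(-4 + 7*√11))*(64*(-I*√6/6)) = (8/(-4 + 7*√11))*(-32*I*√6/3) = -256*I*√6/(3*(-4 + 7*√11))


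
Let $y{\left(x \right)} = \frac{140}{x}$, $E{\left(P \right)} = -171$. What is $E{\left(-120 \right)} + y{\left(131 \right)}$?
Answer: $- \frac{22261}{131} \approx -169.93$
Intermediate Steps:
$E{\left(-120 \right)} + y{\left(131 \right)} = -171 + \frac{140}{131} = - \frac{22261}{131}$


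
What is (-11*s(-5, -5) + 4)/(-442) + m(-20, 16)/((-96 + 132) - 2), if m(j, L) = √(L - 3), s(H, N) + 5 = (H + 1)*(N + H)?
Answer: 381/442 + √13/34 ≈ 0.96804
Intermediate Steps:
s(H, N) = -5 + (1 + H)*(H + N) (s(H, N) = -5 + (H + 1)*(N + H) = -5 + (1 + H)*(H + N))
m(j, L) = √(-3 + L)
(-11*s(-5, -5) + 4)/(-442) + m(-20, 16)/((-96 + 132) - 2) = (-11*(-5 - 5 - 5 + (-5)² - 5*(-5)) + 4)/(-442) + √(-3 + 16)/((-96 + 132) - 2) = (-11*(-5 - 5 - 5 + 25 + 25) + 4)*(-1/442) + √13/(36 - 2) = (-11*35 + 4)*(-1/442) + √13/34 = (-385 + 4)*(-1/442) + √13*(1/34) = -381*(-1/442) + √13/34 = 381/442 + √13/34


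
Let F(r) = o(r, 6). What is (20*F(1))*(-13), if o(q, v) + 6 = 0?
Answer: 1560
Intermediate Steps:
o(q, v) = -6 (o(q, v) = -6 + 0 = -6)
F(r) = -6
(20*F(1))*(-13) = (20*(-6))*(-13) = -120*(-13) = 1560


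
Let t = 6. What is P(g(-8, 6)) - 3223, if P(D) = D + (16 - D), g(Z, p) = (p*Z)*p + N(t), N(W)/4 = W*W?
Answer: -3207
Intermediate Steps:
N(W) = 4*W² (N(W) = 4*(W*W) = 4*W²)
g(Z, p) = 144 + Z*p² (g(Z, p) = (p*Z)*p + 4*6² = (Z*p)*p + 4*36 = Z*p² + 144 = 144 + Z*p²)
P(D) = 16
P(g(-8, 6)) - 3223 = 16 - 3223 = -3207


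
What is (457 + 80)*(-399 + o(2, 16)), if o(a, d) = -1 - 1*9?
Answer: -219633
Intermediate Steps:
o(a, d) = -10 (o(a, d) = -1 - 9 = -10)
(457 + 80)*(-399 + o(2, 16)) = (457 + 80)*(-399 - 10) = 537*(-409) = -219633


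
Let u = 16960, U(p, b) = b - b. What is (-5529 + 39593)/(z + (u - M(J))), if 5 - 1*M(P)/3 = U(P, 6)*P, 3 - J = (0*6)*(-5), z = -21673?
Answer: -4258/591 ≈ -7.2047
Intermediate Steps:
U(p, b) = 0
J = 3 (J = 3 - 0*6*(-5) = 3 - 0*(-5) = 3 - 1*0 = 3 + 0 = 3)
M(P) = 15 (M(P) = 15 - 0*P = 15 - 3*0 = 15 + 0 = 15)
(-5529 + 39593)/(z + (u - M(J))) = (-5529 + 39593)/(-21673 + (16960 - 1*15)) = 34064/(-21673 + (16960 - 15)) = 34064/(-21673 + 16945) = 34064/(-4728) = 34064*(-1/4728) = -4258/591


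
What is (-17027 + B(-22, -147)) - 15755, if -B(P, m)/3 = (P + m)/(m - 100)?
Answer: -622897/19 ≈ -32784.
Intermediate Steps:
B(P, m) = -3*(P + m)/(-100 + m) (B(P, m) = -3*(P + m)/(m - 100) = -3*(P + m)/(-100 + m))
(-17027 + B(-22, -147)) - 15755 = (-17027 + 3*(-1*(-22) - 1*(-147))/(-100 - 147)) - 15755 = (-17027 + 3*(22 + 147)/(-247)) - 15755 = (-17027 + 3*(-1/247)*169) - 15755 = (-17027 - 39/19) - 15755 = -323552/19 - 15755 = -622897/19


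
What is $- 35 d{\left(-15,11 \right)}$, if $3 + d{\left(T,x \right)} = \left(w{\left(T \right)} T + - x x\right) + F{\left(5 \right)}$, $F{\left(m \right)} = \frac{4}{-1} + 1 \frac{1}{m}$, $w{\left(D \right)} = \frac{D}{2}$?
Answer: $\frac{1071}{2} \approx 535.5$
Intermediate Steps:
$w{\left(D \right)} = \frac{D}{2}$ ($w{\left(D \right)} = D \frac{1}{2} = \frac{D}{2}$)
$F{\left(m \right)} = -4 + \frac{1}{m}$ ($F{\left(m \right)} = 4 \left(-1\right) + \frac{1}{m} = -4 + \frac{1}{m}$)
$d{\left(T,x \right)} = - \frac{34}{5} + \frac{T^{2}}{2} - x^{2}$ ($d{\left(T,x \right)} = -3 - \left(4 - \frac{1}{5} - \frac{T}{2} T - - x x\right) = -3 + \left(\left(\frac{T^{2}}{2} - x^{2}\right) + \left(-4 + \frac{1}{5}\right)\right) = -3 - \left(\frac{19}{5} + x^{2} - \frac{T^{2}}{2}\right) = - \frac{34}{5} + \frac{T^{2}}{2} - x^{2}$)
$- 35 d{\left(-15,11 \right)} = - 35 \left(- \frac{34}{5} + \frac{\left(-15\right)^{2}}{2} - 11^{2}\right) = - 35 \left(- \frac{34}{5} + \frac{1}{2} \cdot 225 - 121\right) = - 35 \left(- \frac{34}{5} + \frac{225}{2} - 121\right) = \left(-35\right) \left(- \frac{153}{10}\right) = \frac{1071}{2}$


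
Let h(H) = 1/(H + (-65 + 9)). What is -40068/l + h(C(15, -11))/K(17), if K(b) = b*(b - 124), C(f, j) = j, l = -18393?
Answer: 1627741919/747203363 ≈ 2.1784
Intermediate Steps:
K(b) = b*(-124 + b)
h(H) = 1/(-56 + H) (h(H) = 1/(H - 56) = 1/(-56 + H))
-40068/l + h(C(15, -11))/K(17) = -40068/(-18393) + 1/((-56 - 11)*((17*(-124 + 17)))) = -40068*(-1/18393) + 1/((-67)*((17*(-107)))) = 13356/6131 - 1/67/(-1819) = 13356/6131 - 1/67*(-1/1819) = 13356/6131 + 1/121873 = 1627741919/747203363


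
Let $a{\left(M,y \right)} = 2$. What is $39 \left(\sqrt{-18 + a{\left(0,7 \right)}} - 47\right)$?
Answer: $-1833 + 156 i \approx -1833.0 + 156.0 i$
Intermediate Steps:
$39 \left(\sqrt{-18 + a{\left(0,7 \right)}} - 47\right) = 39 \left(\sqrt{-18 + 2} - 47\right) = 39 \left(\sqrt{-16} - 47\right) = 39 \left(4 i - 47\right) = 39 \left(-47 + 4 i\right) = -1833 + 156 i$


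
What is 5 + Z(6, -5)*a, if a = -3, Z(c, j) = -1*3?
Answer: 14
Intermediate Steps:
Z(c, j) = -3
5 + Z(6, -5)*a = 5 - 3*(-3) = 5 + 9 = 14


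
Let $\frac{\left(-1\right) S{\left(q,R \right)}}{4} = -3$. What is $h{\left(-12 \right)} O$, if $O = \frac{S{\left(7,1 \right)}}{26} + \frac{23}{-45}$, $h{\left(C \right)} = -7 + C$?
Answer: $\frac{551}{585} \approx 0.94188$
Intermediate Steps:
$S{\left(q,R \right)} = 12$ ($S{\left(q,R \right)} = \left(-4\right) \left(-3\right) = 12$)
$O = - \frac{29}{585}$ ($O = \frac{12}{26} + \frac{23}{-45} = 12 \cdot \frac{1}{26} + 23 \left(- \frac{1}{45}\right) = \frac{6}{13} - \frac{23}{45} = - \frac{29}{585} \approx -0.049573$)
$h{\left(-12 \right)} O = \left(-7 - 12\right) \left(- \frac{29}{585}\right) = \left(-19\right) \left(- \frac{29}{585}\right) = \frac{551}{585}$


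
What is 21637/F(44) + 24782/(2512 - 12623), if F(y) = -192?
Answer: -223529851/1941312 ≈ -115.14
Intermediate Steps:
21637/F(44) + 24782/(2512 - 12623) = 21637/(-192) + 24782/(2512 - 12623) = 21637*(-1/192) + 24782/(-10111) = -21637/192 + 24782*(-1/10111) = -21637/192 - 24782/10111 = -223529851/1941312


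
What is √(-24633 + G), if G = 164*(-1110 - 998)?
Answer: I*√370345 ≈ 608.56*I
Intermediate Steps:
G = -345712 (G = 164*(-2108) = -345712)
√(-24633 + G) = √(-24633 - 345712) = √(-370345) = I*√370345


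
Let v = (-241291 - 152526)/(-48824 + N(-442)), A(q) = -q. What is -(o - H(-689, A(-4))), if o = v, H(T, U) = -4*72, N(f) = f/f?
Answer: -14454841/48823 ≈ -296.07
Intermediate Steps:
N(f) = 1
H(T, U) = -288
v = 393817/48823 (v = (-241291 - 152526)/(-48824 + 1) = -393817/(-48823) = -393817*(-1/48823) = 393817/48823 ≈ 8.0662)
o = 393817/48823 ≈ 8.0662
-(o - H(-689, A(-4))) = -(393817/48823 - 1*(-288)) = -(393817/48823 + 288) = -1*14454841/48823 = -14454841/48823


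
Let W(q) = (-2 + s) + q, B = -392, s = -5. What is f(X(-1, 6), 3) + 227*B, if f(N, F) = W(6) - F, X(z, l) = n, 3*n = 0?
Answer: -88988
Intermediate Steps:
n = 0 (n = (⅓)*0 = 0)
W(q) = -7 + q (W(q) = (-2 - 5) + q = -7 + q)
X(z, l) = 0
f(N, F) = -1 - F (f(N, F) = (-7 + 6) - F = -1 - F)
f(X(-1, 6), 3) + 227*B = (-1 - 1*3) + 227*(-392) = (-1 - 3) - 88984 = -4 - 88984 = -88988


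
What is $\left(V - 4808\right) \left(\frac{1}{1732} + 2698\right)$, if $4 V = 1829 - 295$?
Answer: $- \frac{41350819513}{3464} \approx -1.1937 \cdot 10^{7}$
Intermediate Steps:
$V = \frac{767}{2}$ ($V = \frac{1829 - 295}{4} = \frac{1}{4} \cdot 1534 = \frac{767}{2} \approx 383.5$)
$\left(V - 4808\right) \left(\frac{1}{1732} + 2698\right) = \left(\frac{767}{2} - 4808\right) \left(\frac{1}{1732} + 2698\right) = - \frac{8849 \left(\frac{1}{1732} + 2698\right)}{2} = \left(- \frac{8849}{2}\right) \frac{4672937}{1732} = - \frac{41350819513}{3464}$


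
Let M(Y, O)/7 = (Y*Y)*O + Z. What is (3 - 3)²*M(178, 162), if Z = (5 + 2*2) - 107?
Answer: 0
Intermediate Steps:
Z = -98 (Z = (5 + 4) - 107 = 9 - 107 = -98)
M(Y, O) = -686 + 7*O*Y² (M(Y, O) = 7*((Y*Y)*O - 98) = 7*(Y²*O - 98) = 7*(O*Y² - 98) = 7*(-98 + O*Y²) = -686 + 7*O*Y²)
(3 - 3)²*M(178, 162) = (3 - 3)²*(-686 + 7*162*178²) = 0²*(-686 + 7*162*31684) = 0*(-686 + 35929656) = 0*35928970 = 0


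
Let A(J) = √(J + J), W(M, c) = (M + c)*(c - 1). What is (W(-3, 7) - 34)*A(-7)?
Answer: -10*I*√14 ≈ -37.417*I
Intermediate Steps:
W(M, c) = (-1 + c)*(M + c) (W(M, c) = (M + c)*(-1 + c) = (-1 + c)*(M + c))
A(J) = √2*√J (A(J) = √(2*J) = √2*√J)
(W(-3, 7) - 34)*A(-7) = ((7² - 1*(-3) - 1*7 - 3*7) - 34)*(√2*√(-7)) = ((49 + 3 - 7 - 21) - 34)*(√2*(I*√7)) = (24 - 34)*(I*√14) = -10*I*√14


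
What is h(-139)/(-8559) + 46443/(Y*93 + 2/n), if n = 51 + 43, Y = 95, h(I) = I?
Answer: 18740484133/3554090514 ≈ 5.2729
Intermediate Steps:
n = 94
h(-139)/(-8559) + 46443/(Y*93 + 2/n) = -139/(-8559) + 46443/(95*93 + 2/94) = -139*(-1/8559) + 46443/(8835 + 2*(1/94)) = 139/8559 + 46443/(8835 + 1/47) = 139/8559 + 46443/(415246/47) = 139/8559 + 46443*(47/415246) = 139/8559 + 2182821/415246 = 18740484133/3554090514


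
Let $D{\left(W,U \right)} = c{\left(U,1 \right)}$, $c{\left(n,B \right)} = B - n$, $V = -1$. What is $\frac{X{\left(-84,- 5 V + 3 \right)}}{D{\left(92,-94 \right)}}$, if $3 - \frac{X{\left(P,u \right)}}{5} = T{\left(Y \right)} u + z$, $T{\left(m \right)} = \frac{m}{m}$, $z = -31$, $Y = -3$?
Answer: $\frac{26}{19} \approx 1.3684$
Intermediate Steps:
$D{\left(W,U \right)} = 1 - U$
$T{\left(m \right)} = 1$
$X{\left(P,u \right)} = 170 - 5 u$ ($X{\left(P,u \right)} = 15 - 5 \left(1 u - 31\right) = 15 - 5 \left(u - 31\right) = 15 - 5 \left(-31 + u\right) = 15 - \left(-155 + 5 u\right) = 170 - 5 u$)
$\frac{X{\left(-84,- 5 V + 3 \right)}}{D{\left(92,-94 \right)}} = \frac{170 - 5 \left(\left(-5\right) \left(-1\right) + 3\right)}{1 - -94} = \frac{170 - 5 \left(5 + 3\right)}{1 + 94} = \frac{170 - 40}{95} = \left(170 - 40\right) \frac{1}{95} = 130 \cdot \frac{1}{95} = \frac{26}{19}$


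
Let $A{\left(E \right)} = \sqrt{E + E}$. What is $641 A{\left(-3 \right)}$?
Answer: $641 i \sqrt{6} \approx 1570.1 i$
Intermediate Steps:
$A{\left(E \right)} = \sqrt{2} \sqrt{E}$ ($A{\left(E \right)} = \sqrt{2 E} = \sqrt{2} \sqrt{E}$)
$641 A{\left(-3 \right)} = 641 \sqrt{2} \sqrt{-3} = 641 \sqrt{2} i \sqrt{3} = 641 i \sqrt{6}$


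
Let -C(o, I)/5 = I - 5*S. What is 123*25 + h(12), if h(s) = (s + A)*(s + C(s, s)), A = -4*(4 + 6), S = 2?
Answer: 3019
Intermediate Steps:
C(o, I) = 50 - 5*I (C(o, I) = -5*(I - 5*2) = -5*(I - 10) = -5*(-10 + I) = 50 - 5*I)
A = -40 (A = -4*10 = -40)
h(s) = (-40 + s)*(50 - 4*s) (h(s) = (s - 40)*(s + (50 - 5*s)) = (-40 + s)*(50 - 4*s))
123*25 + h(12) = 123*25 + (-2000 - 4*12**2 + 210*12) = 3075 + (-2000 - 4*144 + 2520) = 3075 + (-2000 - 576 + 2520) = 3075 - 56 = 3019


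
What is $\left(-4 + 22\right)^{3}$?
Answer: $5832$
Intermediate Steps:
$\left(-4 + 22\right)^{3} = 18^{3} = 5832$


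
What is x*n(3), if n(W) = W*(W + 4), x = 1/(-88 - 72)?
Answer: -21/160 ≈ -0.13125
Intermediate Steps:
x = -1/160 (x = 1/(-160) = -1/160 ≈ -0.0062500)
n(W) = W*(4 + W)
x*n(3) = -3*(4 + 3)/160 = -3*7/160 = -1/160*21 = -21/160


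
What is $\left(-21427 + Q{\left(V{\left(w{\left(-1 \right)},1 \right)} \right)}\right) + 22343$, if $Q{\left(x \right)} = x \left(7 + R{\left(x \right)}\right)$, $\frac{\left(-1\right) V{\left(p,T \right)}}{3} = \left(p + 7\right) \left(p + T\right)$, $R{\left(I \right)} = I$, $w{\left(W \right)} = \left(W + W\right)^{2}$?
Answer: $26986$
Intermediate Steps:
$w{\left(W \right)} = 4 W^{2}$ ($w{\left(W \right)} = \left(2 W\right)^{2} = 4 W^{2}$)
$V{\left(p,T \right)} = - 3 \left(7 + p\right) \left(T + p\right)$ ($V{\left(p,T \right)} = - 3 \left(p + 7\right) \left(p + T\right) = - 3 \left(7 + p\right) \left(T + p\right)$)
$Q{\left(x \right)} = x \left(7 + x\right)$
$\left(-21427 + Q{\left(V{\left(w{\left(-1 \right)},1 \right)} \right)}\right) + 22343 = \left(-21427 + \left(\left(-21\right) 1 - 21 \cdot 4 \left(-1\right)^{2} - 3 \left(4 \left(-1\right)^{2}\right)^{2} - 3 \cdot 4 \left(-1\right)^{2}\right) \left(7 - \left(21 + 48 + 24 \cdot 4 \left(-1\right)^{2}\right)\right)\right) + 22343 = \left(-21427 + \left(-21 - 21 \cdot 4 \cdot 1 - 3 \left(4 \cdot 1\right)^{2} - 3 \cdot 4 \cdot 1\right) \left(7 - \left(21 + 48 + 24 \cdot 4 \cdot 1\right)\right)\right) + 22343 = \left(-21427 + \left(-21 - 84 - 3 \cdot 4^{2} - 3 \cdot 4\right) \left(7 - \left(105 + 12 + 48\right)\right)\right) + 22343 = \left(-21427 + \left(-21 - 84 - 48 - 12\right) \left(7 - 165\right)\right) + 22343 = \left(-21427 - 165 \left(7 - 165\right)\right) + 22343 = \left(-21427 - -26070\right) + 22343 = \left(-21427 + 26070\right) + 22343 = 4643 + 22343 = 26986$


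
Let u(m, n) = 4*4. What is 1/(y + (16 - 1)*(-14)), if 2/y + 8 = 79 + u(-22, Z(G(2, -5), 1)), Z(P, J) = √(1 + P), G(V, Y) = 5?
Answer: -87/18268 ≈ -0.0047624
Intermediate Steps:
u(m, n) = 16
y = 2/87 (y = 2/(-8 + (79 + 16)) = 2/(-8 + 95) = 2/87 ≈ 0.022988)
1/(y + (16 - 1)*(-14)) = 1/(2/87 + (16 - 1)*(-14)) = 1/(2/87 + 15*(-14)) = 1/(2/87 - 210) = 1/(-18268/87) = -87/18268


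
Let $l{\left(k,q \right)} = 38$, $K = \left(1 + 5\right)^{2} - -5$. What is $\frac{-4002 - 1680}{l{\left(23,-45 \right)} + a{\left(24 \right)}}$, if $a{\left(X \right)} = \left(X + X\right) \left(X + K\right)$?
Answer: $- \frac{2841}{1579} \approx -1.7992$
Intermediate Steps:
$K = 41$ ($K = 6^{2} + 5 = 36 + 5 = 41$)
$a{\left(X \right)} = 2 X \left(41 + X\right)$ ($a{\left(X \right)} = \left(X + X\right) \left(X + 41\right) = 2 X \left(41 + X\right)$)
$\frac{-4002 - 1680}{l{\left(23,-45 \right)} + a{\left(24 \right)}} = \frac{-4002 - 1680}{38 + 2 \cdot 24 \left(41 + 24\right)} = - \frac{5682}{38 + 2 \cdot 24 \cdot 65} = - \frac{5682}{38 + 3120} = - \frac{5682}{3158} = \left(-5682\right) \frac{1}{3158} = - \frac{2841}{1579}$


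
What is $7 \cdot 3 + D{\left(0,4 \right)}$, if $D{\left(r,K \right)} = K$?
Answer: $25$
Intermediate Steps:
$7 \cdot 3 + D{\left(0,4 \right)} = 7 \cdot 3 + 4 = 21 + 4 = 25$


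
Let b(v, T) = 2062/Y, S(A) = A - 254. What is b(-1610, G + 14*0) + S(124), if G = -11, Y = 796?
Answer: -50709/398 ≈ -127.41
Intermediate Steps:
S(A) = -254 + A
b(v, T) = 1031/398 (b(v, T) = 2062/796 = 2062*(1/796) = 1031/398)
b(-1610, G + 14*0) + S(124) = 1031/398 + (-254 + 124) = 1031/398 - 130 = -50709/398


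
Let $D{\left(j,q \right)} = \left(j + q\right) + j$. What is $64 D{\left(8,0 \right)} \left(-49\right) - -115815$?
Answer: $65639$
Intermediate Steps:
$D{\left(j,q \right)} = q + 2 j$
$64 D{\left(8,0 \right)} \left(-49\right) - -115815 = 64 \left(0 + 2 \cdot 8\right) \left(-49\right) - -115815 = 64 \left(0 + 16\right) \left(-49\right) + 115815 = 64 \cdot 16 \left(-49\right) + 115815 = 1024 \left(-49\right) + 115815 = -50176 + 115815 = 65639$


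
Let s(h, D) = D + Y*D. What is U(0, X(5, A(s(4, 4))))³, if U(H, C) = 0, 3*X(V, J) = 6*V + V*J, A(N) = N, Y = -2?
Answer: 0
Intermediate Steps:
s(h, D) = -D (s(h, D) = D - 2*D = -D)
X(V, J) = 2*V + J*V/3 (X(V, J) = (6*V + V*J)/3 = (6*V + J*V)/3 = 2*V + J*V/3)
U(0, X(5, A(s(4, 4))))³ = 0³ = 0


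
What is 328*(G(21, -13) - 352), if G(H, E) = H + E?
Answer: -112832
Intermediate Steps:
G(H, E) = E + H
328*(G(21, -13) - 352) = 328*((-13 + 21) - 352) = 328*(8 - 352) = 328*(-344) = -112832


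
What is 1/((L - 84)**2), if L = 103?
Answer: 1/361 ≈ 0.0027701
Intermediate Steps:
1/((L - 84)**2) = 1/((103 - 84)**2) = 1/(19**2) = 1/361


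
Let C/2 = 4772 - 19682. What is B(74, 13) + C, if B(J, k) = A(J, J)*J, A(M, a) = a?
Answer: -24344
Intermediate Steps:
B(J, k) = J**2 (B(J, k) = J*J = J**2)
C = -29820 (C = 2*(4772 - 19682) = 2*(-14910) = -29820)
B(74, 13) + C = 74**2 - 29820 = 5476 - 29820 = -24344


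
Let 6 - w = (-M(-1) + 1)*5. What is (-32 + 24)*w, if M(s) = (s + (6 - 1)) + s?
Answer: -128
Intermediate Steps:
M(s) = 5 + 2*s (M(s) = (s + 5) + s = (5 + s) + s = 5 + 2*s)
w = 16 (w = 6 - (-(5 + 2*(-1)) + 1)*5 = 6 - (-(5 - 2) + 1)*5 = 6 - (-1*3 + 1)*5 = 6 - (-3 + 1)*5 = 6 - (-2)*5 = 6 - 1*(-10) = 6 + 10 = 16)
(-32 + 24)*w = (-32 + 24)*16 = -8*16 = -128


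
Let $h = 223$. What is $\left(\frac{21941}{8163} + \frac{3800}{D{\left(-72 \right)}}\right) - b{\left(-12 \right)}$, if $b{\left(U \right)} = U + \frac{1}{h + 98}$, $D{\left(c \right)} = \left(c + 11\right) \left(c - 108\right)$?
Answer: $\frac{266947016}{17759967} \approx 15.031$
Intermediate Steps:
$D{\left(c \right)} = \left(-108 + c\right) \left(11 + c\right)$ ($D{\left(c \right)} = \left(11 + c\right) \left(-108 + c\right) = \left(-108 + c\right) \left(11 + c\right)$)
$b{\left(U \right)} = \frac{1}{321} + U$ ($b{\left(U \right)} = U + \frac{1}{223 + 98} = U + \frac{1}{321} = \frac{1}{321} + U$)
$\left(\frac{21941}{8163} + \frac{3800}{D{\left(-72 \right)}}\right) - b{\left(-12 \right)} = \left(\frac{21941}{8163} + \frac{3800}{-1188 + \left(-72\right)^{2} - -6984}\right) - \left(\frac{1}{321} - 12\right) = \left(21941 \cdot \frac{1}{8163} + \frac{3800}{-1188 + 5184 + 6984}\right) - - \frac{3851}{321} = \left(\frac{21941}{8163} + \frac{3800}{10980}\right) + \frac{3851}{321} = \left(\frac{21941}{8163} + 3800 \cdot \frac{1}{10980}\right) + \frac{3851}{321} = \left(\frac{21941}{8163} + \frac{190}{549}\right) + \frac{3851}{321} = \frac{167859}{55327} + \frac{3851}{321} = \frac{266947016}{17759967}$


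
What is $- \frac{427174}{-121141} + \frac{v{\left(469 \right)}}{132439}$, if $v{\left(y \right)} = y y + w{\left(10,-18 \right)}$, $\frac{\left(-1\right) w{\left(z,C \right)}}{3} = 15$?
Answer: $\frac{83215341542}{16043792899} \approx 5.1868$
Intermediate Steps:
$w{\left(z,C \right)} = -45$ ($w{\left(z,C \right)} = \left(-3\right) 15 = -45$)
$v{\left(y \right)} = -45 + y^{2}$ ($v{\left(y \right)} = y y - 45 = y^{2} - 45 = -45 + y^{2}$)
$- \frac{427174}{-121141} + \frac{v{\left(469 \right)}}{132439} = - \frac{427174}{-121141} + \frac{-45 + 469^{2}}{132439} = \left(-427174\right) \left(- \frac{1}{121141}\right) + \left(-45 + 219961\right) \frac{1}{132439} = \frac{427174}{121141} + 219916 \cdot \frac{1}{132439} = \frac{427174}{121141} + \frac{219916}{132439} = \frac{83215341542}{16043792899}$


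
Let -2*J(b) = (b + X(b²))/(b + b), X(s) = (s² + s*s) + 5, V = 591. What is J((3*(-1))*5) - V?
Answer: 3289/3 ≈ 1096.3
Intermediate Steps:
X(s) = 5 + 2*s² (X(s) = (s² + s²) + 5 = 2*s² + 5 = 5 + 2*s²)
J(b) = -(5 + b + 2*b⁴)/(4*b) (J(b) = -(b + (5 + 2*(b²)²))/(2*(b + b)) = -(b + (5 + 2*b⁴))/(2*(2*b)) = -(5 + b + 2*b⁴)*1/(2*b)/2 = -(5 + b + 2*b⁴)/(4*b))
J((3*(-1))*5) - V = (-5 - 3*(-1)*5 - 2*((3*(-1))*5)⁴)/(4*(((3*(-1))*5))) - 1*591 = (-5 - (-3)*5 - 2*(-3*5)⁴)/(4*((-3*5))) - 591 = (¼)*(-5 - 1*(-15) - 2*(-15)⁴)/(-15) - 591 = (¼)*(-1/15)*(-5 + 15 - 2*50625) - 591 = (¼)*(-1/15)*(-5 + 15 - 101250) - 591 = (¼)*(-1/15)*(-101240) - 591 = 5062/3 - 591 = 3289/3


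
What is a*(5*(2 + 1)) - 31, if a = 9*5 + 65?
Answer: 1619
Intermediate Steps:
a = 110 (a = 45 + 65 = 110)
a*(5*(2 + 1)) - 31 = 110*(5*(2 + 1)) - 31 = 110*(5*3) - 31 = 110*15 - 31 = 1650 - 31 = 1619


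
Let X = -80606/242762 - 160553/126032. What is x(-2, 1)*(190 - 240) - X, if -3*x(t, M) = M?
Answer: 838597163767/45893670576 ≈ 18.273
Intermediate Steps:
X = -24567551389/15297890192 (X = -80606*1/242762 - 160553*1/126032 = -40303/121381 - 160553/126032 = -24567551389/15297890192 ≈ -1.6059)
x(t, M) = -M/3
x(-2, 1)*(190 - 240) - X = (-⅓*1)*(190 - 240) - 1*(-24567551389/15297890192) = -⅓*(-50) + 24567551389/15297890192 = 50/3 + 24567551389/15297890192 = 838597163767/45893670576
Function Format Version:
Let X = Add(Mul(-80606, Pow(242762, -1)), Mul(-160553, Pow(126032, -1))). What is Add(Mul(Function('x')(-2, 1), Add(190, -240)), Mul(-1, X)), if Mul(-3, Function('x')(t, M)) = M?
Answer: Rational(838597163767, 45893670576) ≈ 18.273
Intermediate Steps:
X = Rational(-24567551389, 15297890192) (X = Add(Mul(-80606, Rational(1, 242762)), Mul(-160553, Rational(1, 126032))) = Add(Rational(-40303, 121381), Rational(-160553, 126032)) = Rational(-24567551389, 15297890192) ≈ -1.6059)
Function('x')(t, M) = Mul(Rational(-1, 3), M)
Add(Mul(Function('x')(-2, 1), Add(190, -240)), Mul(-1, X)) = Add(Mul(Mul(Rational(-1, 3), 1), Add(190, -240)), Mul(-1, Rational(-24567551389, 15297890192))) = Add(Mul(Rational(-1, 3), -50), Rational(24567551389, 15297890192)) = Add(Rational(50, 3), Rational(24567551389, 15297890192)) = Rational(838597163767, 45893670576)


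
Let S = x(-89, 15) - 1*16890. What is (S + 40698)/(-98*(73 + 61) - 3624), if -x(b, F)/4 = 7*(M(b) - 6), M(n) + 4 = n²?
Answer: 49425/4189 ≈ 11.799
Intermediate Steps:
M(n) = -4 + n²
x(b, F) = 280 - 28*b² (x(b, F) = -28*((-4 + b²) - 6) = -28*(-10 + b²) = -4*(-70 + 7*b²) = 280 - 28*b²)
S = -238398 (S = (280 - 28*(-89)²) - 1*16890 = (280 - 28*7921) - 16890 = (280 - 221788) - 16890 = -221508 - 16890 = -238398)
(S + 40698)/(-98*(73 + 61) - 3624) = (-238398 + 40698)/(-98*(73 + 61) - 3624) = -197700/(-98*134 - 3624) = -197700/(-13132 - 3624) = -197700/(-16756) = -197700*(-1/16756) = 49425/4189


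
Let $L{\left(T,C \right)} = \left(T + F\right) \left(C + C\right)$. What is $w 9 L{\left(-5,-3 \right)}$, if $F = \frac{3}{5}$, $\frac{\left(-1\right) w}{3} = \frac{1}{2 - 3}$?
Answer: $\frac{3564}{5} \approx 712.8$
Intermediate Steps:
$w = 3$ ($w = - \frac{3}{2 - 3} = - \frac{3}{-1} = \left(-3\right) \left(-1\right) = 3$)
$F = \frac{3}{5}$ ($F = 3 \cdot \frac{1}{5} = \frac{3}{5} \approx 0.6$)
$L{\left(T,C \right)} = 2 C \left(\frac{3}{5} + T\right)$ ($L{\left(T,C \right)} = \left(T + \frac{3}{5}\right) \left(C + C\right) = \left(\frac{3}{5} + T\right) 2 C = 2 C \left(\frac{3}{5} + T\right)$)
$w 9 L{\left(-5,-3 \right)} = 3 \cdot 9 \cdot \frac{2}{5} \left(-3\right) \left(3 + 5 \left(-5\right)\right) = 27 \cdot \frac{2}{5} \left(-3\right) \left(3 - 25\right) = 27 \cdot \frac{2}{5} \left(-3\right) \left(-22\right) = 27 \cdot \frac{132}{5} = \frac{3564}{5}$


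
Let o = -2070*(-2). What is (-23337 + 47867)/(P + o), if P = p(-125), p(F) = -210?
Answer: 2453/393 ≈ 6.2417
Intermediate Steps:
P = -210
o = 4140
(-23337 + 47867)/(P + o) = (-23337 + 47867)/(-210 + 4140) = 24530/3930 = 24530*(1/3930) = 2453/393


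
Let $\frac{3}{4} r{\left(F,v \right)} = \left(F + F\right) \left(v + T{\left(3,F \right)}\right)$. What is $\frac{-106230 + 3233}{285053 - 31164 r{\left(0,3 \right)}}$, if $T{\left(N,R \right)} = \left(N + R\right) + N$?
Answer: $- \frac{102997}{285053} \approx -0.36133$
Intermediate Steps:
$T{\left(N,R \right)} = R + 2 N$
$r{\left(F,v \right)} = \frac{8 F \left(6 + F + v\right)}{3}$ ($r{\left(F,v \right)} = \frac{4 \left(F + F\right) \left(v + \left(F + 2 \cdot 3\right)\right)}{3} = \frac{4 \cdot 2 F \left(v + \left(F + 6\right)\right)}{3} = \frac{4 \cdot 2 F \left(v + \left(6 + F\right)\right)}{3} = \frac{4 \cdot 2 F \left(6 + F + v\right)}{3} = \frac{8 F \left(6 + F + v\right)}{3}$)
$\frac{-106230 + 3233}{285053 - 31164 r{\left(0,3 \right)}} = \frac{-106230 + 3233}{285053 - 31164 \cdot \frac{8}{3} \cdot 0 \left(6 + 0 + 3\right)} = - \frac{102997}{285053 - 31164 \cdot \frac{8}{3} \cdot 0 \cdot 9} = - \frac{102997}{285053 - 0} = - \frac{102997}{285053 + 0} = - \frac{102997}{285053}$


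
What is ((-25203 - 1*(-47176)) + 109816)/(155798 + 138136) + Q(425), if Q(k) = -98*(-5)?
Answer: 144159449/293934 ≈ 490.45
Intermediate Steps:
Q(k) = 490
((-25203 - 1*(-47176)) + 109816)/(155798 + 138136) + Q(425) = ((-25203 - 1*(-47176)) + 109816)/(155798 + 138136) + 490 = ((-25203 + 47176) + 109816)/293934 + 490 = (21973 + 109816)*(1/293934) + 490 = 131789*(1/293934) + 490 = 131789/293934 + 490 = 144159449/293934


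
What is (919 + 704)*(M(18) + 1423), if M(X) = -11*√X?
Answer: 2309529 - 53559*√2 ≈ 2.2338e+6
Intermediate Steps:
(919 + 704)*(M(18) + 1423) = (919 + 704)*(-33*√2 + 1423) = 1623*(-33*√2 + 1423) = 1623*(1423 - 33*√2) = 2309529 - 53559*√2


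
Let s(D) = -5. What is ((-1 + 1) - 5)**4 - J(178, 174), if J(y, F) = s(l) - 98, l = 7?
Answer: 728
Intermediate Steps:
J(y, F) = -103 (J(y, F) = -5 - 98 = -103)
((-1 + 1) - 5)**4 - J(178, 174) = ((-1 + 1) - 5)**4 - 1*(-103) = (0 - 5)**4 + 103 = (-5)**4 + 103 = 625 + 103 = 728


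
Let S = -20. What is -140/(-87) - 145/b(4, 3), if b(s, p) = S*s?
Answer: 4763/1392 ≈ 3.4217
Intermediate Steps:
b(s, p) = -20*s
-140/(-87) - 145/b(4, 3) = -140/(-87) - 145/((-20*4)) = -140*(-1/87) - 145/(-80) = 140/87 - 145*(-1/80) = 140/87 + 29/16 = 4763/1392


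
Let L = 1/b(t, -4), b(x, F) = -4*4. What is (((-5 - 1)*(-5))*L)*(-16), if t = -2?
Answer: 30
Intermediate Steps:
b(x, F) = -16
L = -1/16 (L = 1/(-16) = -1/16 ≈ -0.062500)
(((-5 - 1)*(-5))*L)*(-16) = (((-5 - 1)*(-5))*(-1/16))*(-16) = (-6*(-5)*(-1/16))*(-16) = (30*(-1/16))*(-16) = -15/8*(-16) = 30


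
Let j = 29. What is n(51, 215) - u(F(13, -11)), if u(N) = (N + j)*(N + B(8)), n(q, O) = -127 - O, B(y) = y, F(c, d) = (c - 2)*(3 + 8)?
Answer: -19692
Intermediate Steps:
F(c, d) = -22 + 11*c (F(c, d) = (-2 + c)*11 = -22 + 11*c)
u(N) = (8 + N)*(29 + N) (u(N) = (N + 29)*(N + 8) = (29 + N)*(8 + N) = (8 + N)*(29 + N))
n(51, 215) - u(F(13, -11)) = (-127 - 1*215) - (232 + (-22 + 11*13)**2 + 37*(-22 + 11*13)) = (-127 - 215) - (232 + (-22 + 143)**2 + 37*(-22 + 143)) = -342 - (232 + 121**2 + 37*121) = -342 - (232 + 14641 + 4477) = -342 - 1*19350 = -342 - 19350 = -19692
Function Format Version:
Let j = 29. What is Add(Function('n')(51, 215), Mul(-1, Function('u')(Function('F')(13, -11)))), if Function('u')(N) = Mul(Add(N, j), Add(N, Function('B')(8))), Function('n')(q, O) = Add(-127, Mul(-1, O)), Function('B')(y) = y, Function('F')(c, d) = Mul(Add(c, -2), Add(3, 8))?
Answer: -19692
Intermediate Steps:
Function('F')(c, d) = Add(-22, Mul(11, c)) (Function('F')(c, d) = Mul(Add(-2, c), 11) = Add(-22, Mul(11, c)))
Function('u')(N) = Mul(Add(8, N), Add(29, N)) (Function('u')(N) = Mul(Add(N, 29), Add(N, 8)) = Mul(Add(29, N), Add(8, N)) = Mul(Add(8, N), Add(29, N)))
Add(Function('n')(51, 215), Mul(-1, Function('u')(Function('F')(13, -11)))) = Add(Add(-127, Mul(-1, 215)), Mul(-1, Add(232, Pow(Add(-22, Mul(11, 13)), 2), Mul(37, Add(-22, Mul(11, 13)))))) = Add(Add(-127, -215), Mul(-1, Add(232, Pow(Add(-22, 143), 2), Mul(37, Add(-22, 143))))) = Add(-342, Mul(-1, Add(232, Pow(121, 2), Mul(37, 121)))) = Add(-342, Mul(-1, Add(232, 14641, 4477))) = Add(-342, Mul(-1, 19350)) = Add(-342, -19350) = -19692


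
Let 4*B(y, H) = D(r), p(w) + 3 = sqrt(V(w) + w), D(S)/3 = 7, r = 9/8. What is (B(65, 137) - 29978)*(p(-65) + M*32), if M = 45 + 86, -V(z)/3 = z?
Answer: -502223399/4 - 119891*sqrt(130)/4 ≈ -1.2590e+8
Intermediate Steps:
V(z) = -3*z
M = 131
r = 9/8 (r = 9*(1/8) = 9/8 ≈ 1.1250)
D(S) = 21 (D(S) = 3*7 = 21)
p(w) = -3 + sqrt(2)*sqrt(-w) (p(w) = -3 + sqrt(-3*w + w) = -3 + sqrt(-2*w) = -3 + sqrt(2)*sqrt(-w))
B(y, H) = 21/4 (B(y, H) = (1/4)*21 = 21/4)
(B(65, 137) - 29978)*(p(-65) + M*32) = (21/4 - 29978)*((-3 + sqrt(2)*sqrt(-1*(-65))) + 131*32) = -119891*((-3 + sqrt(2)*sqrt(65)) + 4192)/4 = -119891*((-3 + sqrt(130)) + 4192)/4 = -119891*(4189 + sqrt(130))/4 = -502223399/4 - 119891*sqrt(130)/4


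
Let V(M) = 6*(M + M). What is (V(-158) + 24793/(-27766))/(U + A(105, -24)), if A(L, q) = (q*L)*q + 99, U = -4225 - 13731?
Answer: -52669129/1183470218 ≈ -0.044504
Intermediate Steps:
U = -17956
V(M) = 12*M (V(M) = 6*(2*M) = 12*M)
A(L, q) = 99 + L*q² (A(L, q) = (L*q)*q + 99 = L*q² + 99 = 99 + L*q²)
(V(-158) + 24793/(-27766))/(U + A(105, -24)) = (12*(-158) + 24793/(-27766))/(-17956 + (99 + 105*(-24)²)) = (-1896 + 24793*(-1/27766))/(-17956 + (99 + 105*576)) = (-1896 - 24793/27766)/(-17956 + (99 + 60480)) = -52669129/(27766*(-17956 + 60579)) = -52669129/27766/42623 = -52669129/27766*1/42623 = -52669129/1183470218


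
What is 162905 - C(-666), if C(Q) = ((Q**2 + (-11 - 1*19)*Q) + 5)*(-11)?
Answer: 5261856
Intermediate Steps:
C(Q) = -55 - 11*Q**2 + 330*Q (C(Q) = ((Q**2 + (-11 - 19)*Q) + 5)*(-11) = ((Q**2 - 30*Q) + 5)*(-11) = (5 + Q**2 - 30*Q)*(-11) = -55 - 11*Q**2 + 330*Q)
162905 - C(-666) = 162905 - (-55 - 11*(-666)**2 + 330*(-666)) = 162905 - (-55 - 11*443556 - 219780) = 162905 - (-55 - 4879116 - 219780) = 162905 - 1*(-5098951) = 162905 + 5098951 = 5261856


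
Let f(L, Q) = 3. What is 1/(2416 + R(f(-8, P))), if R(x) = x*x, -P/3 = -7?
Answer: 1/2425 ≈ 0.00041237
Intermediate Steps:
P = 21 (P = -3*(-7) = 21)
R(x) = x**2
1/(2416 + R(f(-8, P))) = 1/(2416 + 3**2) = 1/(2416 + 9) = 1/2425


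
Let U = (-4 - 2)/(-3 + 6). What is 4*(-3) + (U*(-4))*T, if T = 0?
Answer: -12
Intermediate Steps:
U = -2 (U = -6/3 = -6*⅓ = -2)
4*(-3) + (U*(-4))*T = 4*(-3) - 2*(-4)*0 = -12 + 8*0 = -12 + 0 = -12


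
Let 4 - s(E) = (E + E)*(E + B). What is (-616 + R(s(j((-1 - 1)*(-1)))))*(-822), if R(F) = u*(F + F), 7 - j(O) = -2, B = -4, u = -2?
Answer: 223584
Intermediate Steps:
j(O) = 9 (j(O) = 7 - 1*(-2) = 7 + 2 = 9)
s(E) = 4 - 2*E*(-4 + E) (s(E) = 4 - (E + E)*(E - 4) = 4 - 2*E*(-4 + E))
R(F) = -4*F (R(F) = -2*(F + F) = -4*F)
(-616 + R(s(j((-1 - 1)*(-1)))))*(-822) = (-616 - 4*(4 - 2*9² + 8*9))*(-822) = (-616 - 4*(4 - 2*81 + 72))*(-822) = (-616 - 4*(4 - 162 + 72))*(-822) = (-616 - 4*(-86))*(-822) = (-616 + 344)*(-822) = -272*(-822) = 223584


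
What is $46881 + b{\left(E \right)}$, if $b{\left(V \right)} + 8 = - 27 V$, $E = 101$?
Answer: $44146$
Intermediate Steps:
$b{\left(V \right)} = -8 - 27 V$
$46881 + b{\left(E \right)} = 46881 - 2735 = 44146$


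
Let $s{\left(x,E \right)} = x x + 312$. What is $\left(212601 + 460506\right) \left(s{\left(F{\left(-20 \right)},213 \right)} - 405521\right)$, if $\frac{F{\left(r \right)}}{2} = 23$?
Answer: $-271324719951$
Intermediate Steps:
$F{\left(r \right)} = 46$ ($F{\left(r \right)} = 2 \cdot 23 = 46$)
$s{\left(x,E \right)} = 312 + x^{2}$ ($s{\left(x,E \right)} = x^{2} + 312 = 312 + x^{2}$)
$\left(212601 + 460506\right) \left(s{\left(F{\left(-20 \right)},213 \right)} - 405521\right) = \left(212601 + 460506\right) \left(\left(312 + 46^{2}\right) - 405521\right) = 673107 \left(\left(312 + 2116\right) - 405521\right) = 673107 \left(2428 - 405521\right) = 673107 \left(-403093\right) = -271324719951$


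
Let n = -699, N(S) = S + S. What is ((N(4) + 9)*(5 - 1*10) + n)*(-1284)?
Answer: 1006656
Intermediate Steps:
N(S) = 2*S
((N(4) + 9)*(5 - 1*10) + n)*(-1284) = ((2*4 + 9)*(5 - 1*10) - 699)*(-1284) = ((8 + 9)*(5 - 10) - 699)*(-1284) = (17*(-5) - 699)*(-1284) = (-85 - 699)*(-1284) = -784*(-1284) = 1006656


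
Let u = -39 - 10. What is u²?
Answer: 2401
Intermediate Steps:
u = -49
u² = (-49)² = 2401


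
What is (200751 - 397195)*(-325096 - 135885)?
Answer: 90556951564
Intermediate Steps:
(200751 - 397195)*(-325096 - 135885) = -196444*(-460981) = 90556951564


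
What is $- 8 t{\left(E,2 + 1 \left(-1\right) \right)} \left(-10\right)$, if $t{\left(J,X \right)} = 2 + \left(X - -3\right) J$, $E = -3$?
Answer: $-800$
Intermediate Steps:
$t{\left(J,X \right)} = 2 + J \left(3 + X\right)$ ($t{\left(J,X \right)} = 2 + \left(X + 3\right) J = 2 + \left(3 + X\right) J = 2 + J \left(3 + X\right)$)
$- 8 t{\left(E,2 + 1 \left(-1\right) \right)} \left(-10\right) = - 8 \left(2 + 3 \left(-3\right) - 3 \left(2 + 1 \left(-1\right)\right)\right) \left(-10\right) = - 8 \left(2 - 9 - 3 \left(2 - 1\right)\right) \left(-10\right) = - 8 \left(2 - 9 - 3\right) \left(-10\right) = \left(-8\right) \left(-10\right) \left(-10\right) = 80 \left(-10\right) = -800$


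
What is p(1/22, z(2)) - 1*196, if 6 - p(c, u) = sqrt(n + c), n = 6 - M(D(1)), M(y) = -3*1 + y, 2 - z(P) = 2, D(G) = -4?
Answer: -190 - sqrt(6314)/22 ≈ -193.61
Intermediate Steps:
z(P) = 0 (z(P) = 2 - 1*2 = 2 - 2 = 0)
M(y) = -3 + y
n = 13 (n = 6 - (-3 - 4) = 6 - 1*(-7) = 6 + 7 = 13)
p(c, u) = 6 - sqrt(13 + c)
p(1/22, z(2)) - 1*196 = (6 - sqrt(13 + 1/22)) - 1*196 = (6 - sqrt(13 + 1/22)) - 196 = (6 - sqrt(287/22)) - 196 = (6 - sqrt(6314)/22) - 196 = -190 - sqrt(6314)/22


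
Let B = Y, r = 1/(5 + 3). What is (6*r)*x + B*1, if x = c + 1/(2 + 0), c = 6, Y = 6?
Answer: 87/8 ≈ 10.875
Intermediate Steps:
r = ⅛ (r = 1/8 = ⅛ ≈ 0.12500)
x = 13/2 (x = 6 + 1/(2 + 0) = 6 + 1/2 = 6 + ½ = 13/2 ≈ 6.5000)
B = 6
(6*r)*x + B*1 = (6*(⅛))*(13/2) + 6*1 = (¾)*(13/2) + 6 = 39/8 + 6 = 87/8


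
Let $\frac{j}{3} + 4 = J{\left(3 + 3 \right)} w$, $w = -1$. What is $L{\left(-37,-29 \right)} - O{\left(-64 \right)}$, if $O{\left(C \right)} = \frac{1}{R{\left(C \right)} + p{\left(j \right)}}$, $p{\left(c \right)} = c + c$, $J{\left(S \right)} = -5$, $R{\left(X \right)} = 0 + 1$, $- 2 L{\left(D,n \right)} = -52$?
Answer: $\frac{181}{7} \approx 25.857$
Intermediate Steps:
$L{\left(D,n \right)} = 26$ ($L{\left(D,n \right)} = \left(- \frac{1}{2}\right) \left(-52\right) = 26$)
$R{\left(X \right)} = 1$
$j = 3$ ($j = -12 + 3 \left(\left(-5\right) \left(-1\right)\right) = -12 + 3 \cdot 5 = -12 + 15 = 3$)
$p{\left(c \right)} = 2 c$
$O{\left(C \right)} = \frac{1}{7}$ ($O{\left(C \right)} = \frac{1}{1 + 2 \cdot 3} = \frac{1}{1 + 6} = \frac{1}{7}$)
$L{\left(-37,-29 \right)} - O{\left(-64 \right)} = 26 - \frac{1}{7} = \frac{181}{7}$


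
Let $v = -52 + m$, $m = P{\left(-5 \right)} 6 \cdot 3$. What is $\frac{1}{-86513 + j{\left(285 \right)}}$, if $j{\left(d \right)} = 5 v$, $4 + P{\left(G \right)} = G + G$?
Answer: $- \frac{1}{88033} \approx -1.1359 \cdot 10^{-5}$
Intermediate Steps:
$P{\left(G \right)} = -4 + 2 G$ ($P{\left(G \right)} = -4 + \left(G + G\right) = -4 + 2 G$)
$m = -252$ ($m = \left(-4 + 2 \left(-5\right)\right) 6 \cdot 3 = \left(-4 - 10\right) 6 \cdot 3 = \left(-14\right) 6 \cdot 3 = \left(-84\right) 3 = -252$)
$v = -304$ ($v = -52 - 252 = -304$)
$j{\left(d \right)} = -1520$ ($j{\left(d \right)} = 5 \left(-304\right) = -1520$)
$\frac{1}{-86513 + j{\left(285 \right)}} = \frac{1}{-86513 - 1520} = \frac{1}{-88033} = - \frac{1}{88033}$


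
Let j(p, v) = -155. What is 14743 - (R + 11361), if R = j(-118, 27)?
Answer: 3537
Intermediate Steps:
R = -155
14743 - (R + 11361) = 14743 - (-155 + 11361) = 14743 - 1*11206 = 14743 - 11206 = 3537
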